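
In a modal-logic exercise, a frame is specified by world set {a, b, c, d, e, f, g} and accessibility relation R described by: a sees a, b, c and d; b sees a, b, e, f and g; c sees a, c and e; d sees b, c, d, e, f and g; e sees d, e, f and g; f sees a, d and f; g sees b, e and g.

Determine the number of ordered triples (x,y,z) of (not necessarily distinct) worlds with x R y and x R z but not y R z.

Enumerating: (a,b,c), (a,b,d), (a,c,b), (a,c,d), (a,d,a), (b,a,e), (b,a,f), (b,a,g), (b,e,a), (b,e,b), (b,f,b), (b,f,e), … and 28 more.
Total: 40.

40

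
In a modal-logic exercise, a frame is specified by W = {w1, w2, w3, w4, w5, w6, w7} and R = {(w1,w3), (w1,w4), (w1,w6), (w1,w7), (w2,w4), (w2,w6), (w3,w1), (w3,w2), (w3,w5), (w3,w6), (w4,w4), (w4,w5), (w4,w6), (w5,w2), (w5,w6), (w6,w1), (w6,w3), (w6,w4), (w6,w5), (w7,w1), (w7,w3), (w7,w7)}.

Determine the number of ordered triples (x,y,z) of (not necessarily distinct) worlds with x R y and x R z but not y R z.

39

Enumerating: (w1,w3,w3), (w1,w3,w4), (w1,w3,w7), (w1,w4,w3), (w1,w4,w7), (w1,w6,w6), (w1,w6,w7), (w1,w7,w4), (w1,w7,w6), (w2,w6,w6), (w3,w1,w1), (w3,w1,w2), … and 27 more.
Total: 39.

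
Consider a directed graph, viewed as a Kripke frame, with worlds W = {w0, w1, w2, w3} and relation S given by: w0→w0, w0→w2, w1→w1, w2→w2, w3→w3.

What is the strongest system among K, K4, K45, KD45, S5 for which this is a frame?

K4

Transitive (axiom 4): yes — every two-step S-path is closed by a direct edge.
Euclidean (axiom 5): no — w0 S w2 and w0 S w0, but not w2 S w0.
Serial (axiom D): yes — every world has a successor (e.g. w0 S w0).
Reflexive (axiom T): yes — every world is S-related to itself.
So F validates K, K4; K45 would additionally require S to be Euclidean. The strongest is K4.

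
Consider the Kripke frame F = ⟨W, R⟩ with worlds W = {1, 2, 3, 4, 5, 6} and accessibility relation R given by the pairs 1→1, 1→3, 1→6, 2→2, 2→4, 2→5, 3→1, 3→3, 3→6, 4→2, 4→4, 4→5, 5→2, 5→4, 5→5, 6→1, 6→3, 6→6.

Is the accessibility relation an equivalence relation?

Reflexive: yes — every world is R-related to itself.
Symmetric: yes — every pair in R has its reverse in R.
Transitive: yes — every two-step R-path is closed by a direct edge.
So R is an equivalence relation.

Yes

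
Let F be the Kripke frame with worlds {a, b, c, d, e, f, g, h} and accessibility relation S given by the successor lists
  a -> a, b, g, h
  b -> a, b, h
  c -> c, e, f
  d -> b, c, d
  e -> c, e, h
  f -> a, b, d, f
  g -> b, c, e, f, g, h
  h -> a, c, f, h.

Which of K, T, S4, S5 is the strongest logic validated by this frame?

Reflexive (axiom T): yes — every world is S-related to itself.
Transitive (axiom 4): no — a S g and g S c, but not a S c.
Euclidean (axiom 5): no — a S b and a S g, but not b S g.
So F validates K, T; S4 would additionally require S to be transitive. The strongest is T.

T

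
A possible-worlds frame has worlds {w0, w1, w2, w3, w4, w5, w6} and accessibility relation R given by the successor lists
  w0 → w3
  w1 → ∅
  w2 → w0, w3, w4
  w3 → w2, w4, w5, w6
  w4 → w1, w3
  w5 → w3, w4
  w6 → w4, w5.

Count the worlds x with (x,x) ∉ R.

7

Enumerating: w0, w1, w2, w3, w4, w5, w6.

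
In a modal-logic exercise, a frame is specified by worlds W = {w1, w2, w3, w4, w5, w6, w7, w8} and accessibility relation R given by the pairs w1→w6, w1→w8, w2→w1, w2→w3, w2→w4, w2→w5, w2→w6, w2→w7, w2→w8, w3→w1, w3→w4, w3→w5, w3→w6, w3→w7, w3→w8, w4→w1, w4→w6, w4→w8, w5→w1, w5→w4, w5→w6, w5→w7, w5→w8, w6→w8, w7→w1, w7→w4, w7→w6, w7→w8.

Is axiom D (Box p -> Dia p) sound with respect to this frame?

No

By correspondence theory, D is valid on a frame iff R is serial.
Serial: no — w8 has no R-successor.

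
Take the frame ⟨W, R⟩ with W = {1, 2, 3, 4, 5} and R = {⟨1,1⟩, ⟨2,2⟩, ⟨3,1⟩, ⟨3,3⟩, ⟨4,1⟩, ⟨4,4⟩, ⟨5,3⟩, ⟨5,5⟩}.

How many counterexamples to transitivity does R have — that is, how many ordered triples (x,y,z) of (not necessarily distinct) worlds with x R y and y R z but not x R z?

1

Enumerating: (5,3,1).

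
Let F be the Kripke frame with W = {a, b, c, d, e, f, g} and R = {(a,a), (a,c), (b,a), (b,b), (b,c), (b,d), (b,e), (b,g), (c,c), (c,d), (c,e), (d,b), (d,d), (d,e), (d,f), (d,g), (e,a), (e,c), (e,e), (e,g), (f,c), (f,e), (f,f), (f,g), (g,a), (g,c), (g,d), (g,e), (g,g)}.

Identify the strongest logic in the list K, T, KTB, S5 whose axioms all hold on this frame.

T

Reflexive (axiom T): yes — every world is R-related to itself.
Symmetric (axiom B): no — a R c but not c R a.
Euclidean (axiom 5): no — b R a and b R d, but not a R d.
So F validates K, T; KTB would additionally require R to be symmetric. The strongest is T.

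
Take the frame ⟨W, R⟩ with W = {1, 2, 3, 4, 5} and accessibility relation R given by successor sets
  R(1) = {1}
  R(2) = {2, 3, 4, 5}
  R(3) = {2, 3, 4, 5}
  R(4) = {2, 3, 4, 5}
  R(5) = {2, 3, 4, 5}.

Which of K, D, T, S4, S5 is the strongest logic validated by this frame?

S5

Serial (axiom D): yes — every world has a successor (e.g. 1 R 1).
Reflexive (axiom T): yes — every world is R-related to itself.
Transitive (axiom 4): yes — every two-step R-path is closed by a direct edge.
Euclidean (axiom 5): yes — any two successors of a common world are R-related.
So F validates K, D, T, S4, S5. The strongest is S5.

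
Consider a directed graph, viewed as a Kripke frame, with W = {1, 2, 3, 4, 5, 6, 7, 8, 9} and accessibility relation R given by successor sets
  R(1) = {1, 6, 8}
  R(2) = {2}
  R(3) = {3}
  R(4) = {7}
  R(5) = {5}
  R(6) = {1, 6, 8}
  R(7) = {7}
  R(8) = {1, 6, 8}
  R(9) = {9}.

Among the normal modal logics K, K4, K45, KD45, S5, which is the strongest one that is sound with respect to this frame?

KD45

Transitive (axiom 4): yes — every two-step R-path is closed by a direct edge.
Euclidean (axiom 5): yes — any two successors of a common world are R-related.
Serial (axiom D): yes — every world has a successor (e.g. 1 R 1).
Reflexive (axiom T): no — 4 is not related to itself.
So F validates K, K4, K45, KD45; S5 would additionally require R to be reflexive. The strongest is KD45.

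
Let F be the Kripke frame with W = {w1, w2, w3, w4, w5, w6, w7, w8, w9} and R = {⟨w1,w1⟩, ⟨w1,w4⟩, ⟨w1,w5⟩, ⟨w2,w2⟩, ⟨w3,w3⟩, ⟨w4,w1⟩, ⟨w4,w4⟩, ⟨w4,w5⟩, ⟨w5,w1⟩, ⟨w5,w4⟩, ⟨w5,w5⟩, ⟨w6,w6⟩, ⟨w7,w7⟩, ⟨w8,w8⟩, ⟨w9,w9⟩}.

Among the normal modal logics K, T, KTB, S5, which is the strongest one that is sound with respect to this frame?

Reflexive (axiom T): yes — every world is R-related to itself.
Symmetric (axiom B): yes — every pair in R has its reverse in R.
Euclidean (axiom 5): yes — any two successors of a common world are R-related.
So F validates K, T, KTB, S5. The strongest is S5.

S5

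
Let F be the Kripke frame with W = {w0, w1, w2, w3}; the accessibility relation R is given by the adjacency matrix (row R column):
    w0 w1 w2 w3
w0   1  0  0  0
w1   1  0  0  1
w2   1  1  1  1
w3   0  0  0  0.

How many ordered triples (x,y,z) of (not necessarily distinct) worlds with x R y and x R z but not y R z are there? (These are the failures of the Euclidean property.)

12

Enumerating: (w1,w0,w3), (w1,w3,w0), (w1,w3,w3), (w2,w0,w1), (w2,w0,w2), (w2,w0,w3), (w2,w1,w1), (w2,w1,w2), (w2,w3,w0), (w2,w3,w1), (w2,w3,w2), (w2,w3,w3).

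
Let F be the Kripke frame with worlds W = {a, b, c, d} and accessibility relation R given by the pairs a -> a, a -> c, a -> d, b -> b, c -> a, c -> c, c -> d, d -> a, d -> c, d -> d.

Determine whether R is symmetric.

Yes

Symmetric: yes — every pair in R has its reverse in R.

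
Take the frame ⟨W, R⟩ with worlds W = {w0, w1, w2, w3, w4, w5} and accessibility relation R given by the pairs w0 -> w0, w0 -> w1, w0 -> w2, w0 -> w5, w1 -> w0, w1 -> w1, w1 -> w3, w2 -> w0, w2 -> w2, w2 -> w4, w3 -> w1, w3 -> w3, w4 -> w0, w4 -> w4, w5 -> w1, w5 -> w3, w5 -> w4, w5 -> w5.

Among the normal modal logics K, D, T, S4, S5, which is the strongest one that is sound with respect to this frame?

Serial (axiom D): yes — every world has a successor (e.g. w0 R w0).
Reflexive (axiom T): yes — every world is R-related to itself.
Transitive (axiom 4): no — w0 R w1 and w1 R w3, but not w0 R w3.
Euclidean (axiom 5): no — w0 R w1 and w0 R w2, but not w1 R w2.
So F validates K, D, T; S4 would additionally require R to be transitive. The strongest is T.

T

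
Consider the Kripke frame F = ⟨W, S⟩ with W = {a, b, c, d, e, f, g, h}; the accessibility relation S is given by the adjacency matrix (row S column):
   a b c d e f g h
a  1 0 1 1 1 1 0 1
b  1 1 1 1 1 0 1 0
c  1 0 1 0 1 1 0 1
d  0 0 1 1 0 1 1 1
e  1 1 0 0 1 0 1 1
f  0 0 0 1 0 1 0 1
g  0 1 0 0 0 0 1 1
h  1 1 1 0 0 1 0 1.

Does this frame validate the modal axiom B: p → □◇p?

No

By correspondence theory, B is valid on a frame iff S is symmetric.
Symmetric: no — a S d but not d S a.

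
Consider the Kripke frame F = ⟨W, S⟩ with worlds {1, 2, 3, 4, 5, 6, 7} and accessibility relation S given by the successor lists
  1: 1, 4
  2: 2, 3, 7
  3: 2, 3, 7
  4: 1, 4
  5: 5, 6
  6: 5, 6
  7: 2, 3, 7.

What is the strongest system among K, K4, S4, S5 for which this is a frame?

Transitive (axiom 4): yes — every two-step S-path is closed by a direct edge.
Reflexive (axiom T): yes — every world is S-related to itself.
Euclidean (axiom 5): yes — any two successors of a common world are S-related.
So F validates K, K4, S4, S5. The strongest is S5.

S5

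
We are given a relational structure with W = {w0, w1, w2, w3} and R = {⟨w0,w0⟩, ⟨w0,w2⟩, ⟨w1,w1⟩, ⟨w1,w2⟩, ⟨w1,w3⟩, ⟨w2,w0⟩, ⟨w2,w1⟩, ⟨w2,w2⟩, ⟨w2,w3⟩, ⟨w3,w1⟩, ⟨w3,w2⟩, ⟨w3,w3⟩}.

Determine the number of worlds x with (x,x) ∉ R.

0

R is reflexive; there are no such worlds.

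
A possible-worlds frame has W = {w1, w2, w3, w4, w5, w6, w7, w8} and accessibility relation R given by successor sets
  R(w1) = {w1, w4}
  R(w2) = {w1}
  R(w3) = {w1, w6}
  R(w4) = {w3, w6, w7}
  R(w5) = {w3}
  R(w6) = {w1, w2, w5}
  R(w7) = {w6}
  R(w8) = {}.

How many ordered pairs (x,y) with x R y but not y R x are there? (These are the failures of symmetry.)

Enumerating: (w1,w4), (w2,w1), (w3,w1), (w3,w6), (w4,w3), (w4,w6), (w4,w7), (w5,w3), (w6,w1), (w6,w2), (w6,w5), (w7,w6).

12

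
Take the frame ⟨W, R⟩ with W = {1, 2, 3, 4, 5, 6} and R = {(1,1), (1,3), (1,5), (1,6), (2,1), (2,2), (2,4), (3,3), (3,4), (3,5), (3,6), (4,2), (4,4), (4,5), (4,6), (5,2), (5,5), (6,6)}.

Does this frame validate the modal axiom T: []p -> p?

Yes

By correspondence theory, T is valid on a frame iff R is reflexive.
Reflexive: yes — every world is R-related to itself.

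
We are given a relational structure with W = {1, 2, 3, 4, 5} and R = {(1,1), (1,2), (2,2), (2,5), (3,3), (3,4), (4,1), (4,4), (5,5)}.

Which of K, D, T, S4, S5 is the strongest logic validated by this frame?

Serial (axiom D): yes — every world has a successor (e.g. 1 R 1).
Reflexive (axiom T): yes — every world is R-related to itself.
Transitive (axiom 4): no — 1 R 2 and 2 R 5, but not 1 R 5.
Euclidean (axiom 5): no — 1 R 2 and 1 R 1, but not 2 R 1.
So F validates K, D, T; S4 would additionally require R to be transitive. The strongest is T.

T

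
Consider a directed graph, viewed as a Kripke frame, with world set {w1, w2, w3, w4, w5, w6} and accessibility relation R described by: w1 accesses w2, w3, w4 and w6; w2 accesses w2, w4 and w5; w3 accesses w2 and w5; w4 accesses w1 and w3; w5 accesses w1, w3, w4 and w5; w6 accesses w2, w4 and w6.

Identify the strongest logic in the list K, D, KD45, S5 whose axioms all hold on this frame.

D

Serial (axiom D): yes — every world has a successor (e.g. w1 R w2).
Euclidean (axiom 5): no — w1 R w2 and w1 R w3, but not w2 R w3.
Transitive (axiom 4): no — w1 R w2 and w2 R w5, but not w1 R w5.
Reflexive (axiom T): no — w1 is not related to itself.
So F validates K, D; KD45 would additionally require R to be Euclidean and transitive. The strongest is D.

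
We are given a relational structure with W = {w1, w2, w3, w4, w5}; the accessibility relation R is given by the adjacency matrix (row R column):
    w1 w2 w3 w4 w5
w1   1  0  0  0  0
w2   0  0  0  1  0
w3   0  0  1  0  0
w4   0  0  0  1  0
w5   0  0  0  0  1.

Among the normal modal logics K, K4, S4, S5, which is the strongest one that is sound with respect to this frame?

Transitive (axiom 4): yes — every two-step R-path is closed by a direct edge.
Reflexive (axiom T): no — w2 is not related to itself.
Euclidean (axiom 5): yes — any two successors of a common world are R-related.
So F validates K, K4; S4 would additionally require R to be reflexive. The strongest is K4.

K4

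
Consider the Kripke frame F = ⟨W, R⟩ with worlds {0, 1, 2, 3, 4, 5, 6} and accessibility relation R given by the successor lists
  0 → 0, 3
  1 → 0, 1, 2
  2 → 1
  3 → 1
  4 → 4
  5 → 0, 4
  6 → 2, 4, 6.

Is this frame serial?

Yes

Serial: yes — every world has a successor (e.g. 0 R 0).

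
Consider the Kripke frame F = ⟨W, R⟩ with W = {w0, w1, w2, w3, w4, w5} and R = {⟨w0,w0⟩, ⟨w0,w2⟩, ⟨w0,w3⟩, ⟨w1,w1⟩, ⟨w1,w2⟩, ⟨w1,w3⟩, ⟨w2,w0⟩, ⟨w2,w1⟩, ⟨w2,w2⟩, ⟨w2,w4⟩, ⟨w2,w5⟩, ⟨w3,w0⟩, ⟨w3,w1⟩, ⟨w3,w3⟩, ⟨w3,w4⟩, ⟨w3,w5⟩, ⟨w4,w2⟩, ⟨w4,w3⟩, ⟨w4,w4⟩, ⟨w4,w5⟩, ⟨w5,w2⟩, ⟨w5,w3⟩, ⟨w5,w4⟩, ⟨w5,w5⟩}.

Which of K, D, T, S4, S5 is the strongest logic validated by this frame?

T

Serial (axiom D): yes — every world has a successor (e.g. w0 R w0).
Reflexive (axiom T): yes — every world is R-related to itself.
Transitive (axiom 4): no — w0 R w2 and w2 R w1, but not w0 R w1.
Euclidean (axiom 5): no — w0 R w2 and w0 R w3, but not w2 R w3.
So F validates K, D, T; S4 would additionally require R to be transitive. The strongest is T.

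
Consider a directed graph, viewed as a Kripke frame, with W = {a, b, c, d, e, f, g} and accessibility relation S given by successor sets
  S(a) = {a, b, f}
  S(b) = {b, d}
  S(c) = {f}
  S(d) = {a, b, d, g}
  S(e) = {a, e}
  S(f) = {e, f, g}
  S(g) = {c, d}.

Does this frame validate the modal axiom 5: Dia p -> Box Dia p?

No

The schema 5 characterises exactly the Euclidean frames.
Euclidean: no — a S b and a S f, but not b S f.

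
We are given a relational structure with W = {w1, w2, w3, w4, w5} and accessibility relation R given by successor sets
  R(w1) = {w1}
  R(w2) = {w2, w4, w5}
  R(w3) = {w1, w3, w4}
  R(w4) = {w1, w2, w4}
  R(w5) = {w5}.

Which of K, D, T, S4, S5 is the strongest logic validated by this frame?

Serial (axiom D): yes — every world has a successor (e.g. w1 R w1).
Reflexive (axiom T): yes — every world is R-related to itself.
Transitive (axiom 4): no — w2 R w4 and w4 R w1, but not w2 R w1.
Euclidean (axiom 5): no — w2 R w4 and w2 R w5, but not w4 R w5.
So F validates K, D, T; S4 would additionally require R to be transitive. The strongest is T.

T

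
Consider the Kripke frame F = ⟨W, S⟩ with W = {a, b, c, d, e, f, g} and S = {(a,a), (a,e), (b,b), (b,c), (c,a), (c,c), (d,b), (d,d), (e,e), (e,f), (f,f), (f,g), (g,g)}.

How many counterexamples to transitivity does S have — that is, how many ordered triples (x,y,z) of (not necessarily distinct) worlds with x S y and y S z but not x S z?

5

Enumerating: (a,e,f), (b,c,a), (c,a,e), (d,b,c), (e,f,g).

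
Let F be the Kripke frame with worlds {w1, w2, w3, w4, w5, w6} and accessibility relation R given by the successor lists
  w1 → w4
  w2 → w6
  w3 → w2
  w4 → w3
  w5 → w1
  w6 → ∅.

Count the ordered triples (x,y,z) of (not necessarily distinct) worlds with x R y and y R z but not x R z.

Enumerating: (w1,w4,w3), (w3,w2,w6), (w4,w3,w2), (w5,w1,w4).

4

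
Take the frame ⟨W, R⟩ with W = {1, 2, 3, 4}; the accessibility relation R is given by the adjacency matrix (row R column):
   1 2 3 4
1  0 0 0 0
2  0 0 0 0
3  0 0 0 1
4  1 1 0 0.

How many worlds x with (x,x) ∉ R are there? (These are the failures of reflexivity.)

4

Enumerating: 1, 2, 3, 4.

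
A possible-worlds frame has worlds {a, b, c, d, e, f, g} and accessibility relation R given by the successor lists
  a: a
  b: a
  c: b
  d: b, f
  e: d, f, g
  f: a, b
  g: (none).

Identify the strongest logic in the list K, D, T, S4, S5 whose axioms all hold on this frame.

K

Serial (axiom D): no — g has no R-successor.
Reflexive (axiom T): no — b is not related to itself.
Transitive (axiom 4): no — c R b and b R a, but not c R a.
Euclidean (axiom 5): no — d R b and d R f, but not b R f.
So F validates K; D would additionally require R to be serial. The strongest is K.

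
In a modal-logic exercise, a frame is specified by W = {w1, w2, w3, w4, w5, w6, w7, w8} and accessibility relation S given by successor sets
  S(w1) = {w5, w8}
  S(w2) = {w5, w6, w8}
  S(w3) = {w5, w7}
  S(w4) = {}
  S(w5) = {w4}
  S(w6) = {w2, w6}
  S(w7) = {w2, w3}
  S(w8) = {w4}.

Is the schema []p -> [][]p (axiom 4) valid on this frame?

No

The schema 4 characterises exactly the transitive frames.
Transitive: no — w1 S w5 and w5 S w4, but not w1 S w4.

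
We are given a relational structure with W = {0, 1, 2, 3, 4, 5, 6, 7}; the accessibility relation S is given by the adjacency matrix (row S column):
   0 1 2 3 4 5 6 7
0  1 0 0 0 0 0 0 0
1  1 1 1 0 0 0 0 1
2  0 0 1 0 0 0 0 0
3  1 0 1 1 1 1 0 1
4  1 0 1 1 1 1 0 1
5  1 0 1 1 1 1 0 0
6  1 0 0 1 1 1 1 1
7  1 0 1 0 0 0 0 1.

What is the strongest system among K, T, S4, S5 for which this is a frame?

Reflexive (axiom T): yes — every world is S-related to itself.
Transitive (axiom 4): no — 5 S 3 and 3 S 7, but not 5 S 7.
Euclidean (axiom 5): no — 1 S 0 and 1 S 2, but not 0 S 2.
So F validates K, T; S4 would additionally require S to be transitive. The strongest is T.

T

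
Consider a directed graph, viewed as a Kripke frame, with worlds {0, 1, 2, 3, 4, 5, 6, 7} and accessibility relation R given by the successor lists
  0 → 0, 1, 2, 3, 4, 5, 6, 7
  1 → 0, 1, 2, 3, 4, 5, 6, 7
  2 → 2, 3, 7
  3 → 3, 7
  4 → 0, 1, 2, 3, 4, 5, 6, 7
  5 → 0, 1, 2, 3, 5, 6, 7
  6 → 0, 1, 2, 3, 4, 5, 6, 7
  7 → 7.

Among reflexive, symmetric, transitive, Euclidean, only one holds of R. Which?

Reflexive: yes — every world is R-related to itself.
Symmetric: no — 0 R 2 but not 2 R 0.
Transitive: no — 5 R 0 and 0 R 4, but not 5 R 4.
Euclidean: no — 0 R 2 and 0 R 1, but not 2 R 1.
Only reflexive holds.

reflexive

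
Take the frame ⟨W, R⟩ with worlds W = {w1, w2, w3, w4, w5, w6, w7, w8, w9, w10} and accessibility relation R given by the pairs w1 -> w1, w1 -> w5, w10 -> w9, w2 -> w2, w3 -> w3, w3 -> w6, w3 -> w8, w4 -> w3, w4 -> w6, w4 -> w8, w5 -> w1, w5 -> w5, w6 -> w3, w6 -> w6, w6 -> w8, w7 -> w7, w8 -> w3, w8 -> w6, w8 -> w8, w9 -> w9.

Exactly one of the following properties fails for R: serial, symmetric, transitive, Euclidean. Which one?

Serial: yes — every world has a successor (e.g. w1 R w1).
Symmetric: no — w10 R w9 but not w9 R w10.
Transitive: yes — every two-step R-path is closed by a direct edge.
Euclidean: yes — any two successors of a common world are R-related.
Only symmetric fails.

symmetric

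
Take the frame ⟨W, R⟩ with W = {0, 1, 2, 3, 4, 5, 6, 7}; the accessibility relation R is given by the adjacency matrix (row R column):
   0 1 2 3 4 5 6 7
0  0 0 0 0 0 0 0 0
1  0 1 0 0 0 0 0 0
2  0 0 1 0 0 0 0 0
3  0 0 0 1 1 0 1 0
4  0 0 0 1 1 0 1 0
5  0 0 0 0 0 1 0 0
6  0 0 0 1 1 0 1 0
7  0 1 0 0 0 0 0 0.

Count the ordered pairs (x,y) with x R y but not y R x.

1

Enumerating: (7,1).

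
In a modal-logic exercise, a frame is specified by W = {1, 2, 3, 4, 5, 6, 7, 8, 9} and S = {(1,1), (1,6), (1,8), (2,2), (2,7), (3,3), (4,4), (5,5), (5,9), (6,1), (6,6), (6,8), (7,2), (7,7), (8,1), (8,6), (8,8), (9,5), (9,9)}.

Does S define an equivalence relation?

Reflexive: yes — every world is S-related to itself.
Symmetric: yes — every pair in S has its reverse in S.
Transitive: yes — every two-step S-path is closed by a direct edge.
So S is an equivalence relation.

Yes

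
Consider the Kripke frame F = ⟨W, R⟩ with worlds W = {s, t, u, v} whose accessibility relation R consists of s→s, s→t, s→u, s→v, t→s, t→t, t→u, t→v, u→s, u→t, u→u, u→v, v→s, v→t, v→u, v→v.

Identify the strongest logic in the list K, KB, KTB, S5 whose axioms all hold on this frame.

Symmetric (axiom B): yes — every pair in R has its reverse in R.
Reflexive (axiom T): yes — every world is R-related to itself.
Euclidean (axiom 5): yes — any two successors of a common world are R-related.
So F validates K, KB, KTB, S5. The strongest is S5.

S5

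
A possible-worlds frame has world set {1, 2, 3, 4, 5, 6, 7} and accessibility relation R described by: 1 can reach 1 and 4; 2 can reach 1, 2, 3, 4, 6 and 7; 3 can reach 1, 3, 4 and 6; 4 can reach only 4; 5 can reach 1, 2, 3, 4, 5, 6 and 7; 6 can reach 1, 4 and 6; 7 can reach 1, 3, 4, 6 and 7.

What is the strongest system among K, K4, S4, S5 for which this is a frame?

S4

Transitive (axiom 4): yes — every two-step R-path is closed by a direct edge.
Reflexive (axiom T): yes — every world is R-related to itself.
Euclidean (axiom 5): no — 2 R 1 and 2 R 3, but not 1 R 3.
So F validates K, K4, S4; S5 would additionally require R to be Euclidean. The strongest is S4.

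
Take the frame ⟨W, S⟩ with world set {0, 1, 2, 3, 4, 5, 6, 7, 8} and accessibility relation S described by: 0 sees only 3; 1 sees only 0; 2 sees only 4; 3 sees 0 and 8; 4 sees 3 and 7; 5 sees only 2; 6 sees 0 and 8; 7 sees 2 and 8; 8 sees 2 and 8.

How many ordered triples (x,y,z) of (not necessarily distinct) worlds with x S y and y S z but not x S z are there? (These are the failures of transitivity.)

16

Enumerating: (0,3,0), (0,3,8), (1,0,3), (2,4,3), (2,4,7), (3,0,3), (3,8,2), (4,3,0), (4,3,8), (4,7,2), (4,7,8), (5,2,4), (6,0,3), (6,8,2), (7,2,4), (8,2,4).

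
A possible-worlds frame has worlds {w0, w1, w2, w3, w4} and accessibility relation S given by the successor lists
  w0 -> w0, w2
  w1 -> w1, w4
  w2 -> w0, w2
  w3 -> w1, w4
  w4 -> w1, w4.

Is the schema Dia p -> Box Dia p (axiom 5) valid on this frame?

Axiom 5 corresponds to the accessibility relation being Euclidean.
Euclidean: yes — any two successors of a common world are S-related.

Yes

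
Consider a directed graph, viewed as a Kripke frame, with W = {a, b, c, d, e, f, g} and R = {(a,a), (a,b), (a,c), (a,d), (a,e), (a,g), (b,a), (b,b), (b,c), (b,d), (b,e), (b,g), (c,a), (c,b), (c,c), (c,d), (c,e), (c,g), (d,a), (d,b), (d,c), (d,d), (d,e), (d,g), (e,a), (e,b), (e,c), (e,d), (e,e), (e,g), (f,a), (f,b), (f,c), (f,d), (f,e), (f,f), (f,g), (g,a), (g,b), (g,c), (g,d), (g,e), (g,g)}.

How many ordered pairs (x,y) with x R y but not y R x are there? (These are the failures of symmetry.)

Enumerating: (f,a), (f,b), (f,c), (f,d), (f,e), (f,g).

6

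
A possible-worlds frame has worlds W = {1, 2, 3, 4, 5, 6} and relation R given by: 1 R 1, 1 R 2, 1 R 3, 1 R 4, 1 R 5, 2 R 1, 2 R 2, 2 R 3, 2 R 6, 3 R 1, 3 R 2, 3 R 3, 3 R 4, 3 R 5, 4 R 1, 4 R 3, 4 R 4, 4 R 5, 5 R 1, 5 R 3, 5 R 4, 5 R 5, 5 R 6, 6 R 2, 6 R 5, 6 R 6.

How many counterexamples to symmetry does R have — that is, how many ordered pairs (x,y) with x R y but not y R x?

0

R is symmetric; there are no such tuples.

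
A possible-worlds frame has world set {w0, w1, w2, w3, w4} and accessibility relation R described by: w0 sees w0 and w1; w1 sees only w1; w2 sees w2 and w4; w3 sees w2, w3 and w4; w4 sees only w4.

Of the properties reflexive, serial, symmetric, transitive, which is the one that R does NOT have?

Reflexive: yes — every world is R-related to itself.
Serial: yes — every world has a successor (e.g. w0 R w0).
Symmetric: no — w0 R w1 but not w1 R w0.
Transitive: yes — every two-step R-path is closed by a direct edge.
Only symmetric fails.

symmetric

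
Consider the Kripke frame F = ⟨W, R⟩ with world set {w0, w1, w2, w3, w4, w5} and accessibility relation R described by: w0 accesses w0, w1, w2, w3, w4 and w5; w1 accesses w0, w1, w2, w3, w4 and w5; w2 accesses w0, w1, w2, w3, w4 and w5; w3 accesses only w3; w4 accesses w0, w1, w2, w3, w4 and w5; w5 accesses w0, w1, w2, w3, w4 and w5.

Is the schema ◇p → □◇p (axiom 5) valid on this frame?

No

The schema 5 characterises exactly the Euclidean frames.
Euclidean: no — w0 R w3 and w0 R w1, but not w3 R w1.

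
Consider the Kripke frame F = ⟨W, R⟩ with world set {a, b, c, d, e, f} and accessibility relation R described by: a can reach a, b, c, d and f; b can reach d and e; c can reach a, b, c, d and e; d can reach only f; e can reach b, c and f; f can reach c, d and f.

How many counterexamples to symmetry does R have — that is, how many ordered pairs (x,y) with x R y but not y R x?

8

Enumerating: (a,b), (a,d), (a,f), (b,d), (c,b), (c,d), (e,f), (f,c).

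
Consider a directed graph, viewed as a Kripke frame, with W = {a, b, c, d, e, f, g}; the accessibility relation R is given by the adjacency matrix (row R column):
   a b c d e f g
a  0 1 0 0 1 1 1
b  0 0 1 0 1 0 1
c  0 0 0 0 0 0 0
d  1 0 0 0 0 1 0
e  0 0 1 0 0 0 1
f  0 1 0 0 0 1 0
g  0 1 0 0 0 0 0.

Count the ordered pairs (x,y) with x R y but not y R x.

Enumerating: (a,b), (a,e), (a,f), (a,g), (b,c), (b,e), (d,a), (d,f), (e,c), (e,g), (f,b).

11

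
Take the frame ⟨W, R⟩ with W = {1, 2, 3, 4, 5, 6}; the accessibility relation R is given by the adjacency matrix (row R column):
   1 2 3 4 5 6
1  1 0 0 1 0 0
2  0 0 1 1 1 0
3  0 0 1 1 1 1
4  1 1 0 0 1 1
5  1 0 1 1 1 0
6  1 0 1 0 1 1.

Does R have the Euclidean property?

No

Euclidean: no — 2 R 4 and 2 R 3, but not 4 R 3.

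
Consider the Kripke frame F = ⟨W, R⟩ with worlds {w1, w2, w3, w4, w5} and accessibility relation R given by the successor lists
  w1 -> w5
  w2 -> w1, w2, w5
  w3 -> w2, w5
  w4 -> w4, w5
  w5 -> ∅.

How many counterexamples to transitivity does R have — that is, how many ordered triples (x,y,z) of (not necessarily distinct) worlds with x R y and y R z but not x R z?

Enumerating: (w3,w2,w1).

1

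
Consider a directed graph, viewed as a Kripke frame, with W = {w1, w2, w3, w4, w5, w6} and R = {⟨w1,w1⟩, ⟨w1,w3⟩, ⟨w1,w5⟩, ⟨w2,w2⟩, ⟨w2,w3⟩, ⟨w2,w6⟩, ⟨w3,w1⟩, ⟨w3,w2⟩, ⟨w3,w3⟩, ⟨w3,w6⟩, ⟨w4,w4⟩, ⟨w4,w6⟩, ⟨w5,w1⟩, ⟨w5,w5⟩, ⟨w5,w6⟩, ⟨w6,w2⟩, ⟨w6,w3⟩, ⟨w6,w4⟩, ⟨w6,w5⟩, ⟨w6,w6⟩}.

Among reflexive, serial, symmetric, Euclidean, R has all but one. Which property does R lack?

Euclidean

Reflexive: yes — every world is R-related to itself.
Serial: yes — every world has a successor (e.g. w1 R w1).
Symmetric: yes — every pair in R has its reverse in R.
Euclidean: no — w1 R w3 and w1 R w5, but not w3 R w5.
Only Euclidean fails.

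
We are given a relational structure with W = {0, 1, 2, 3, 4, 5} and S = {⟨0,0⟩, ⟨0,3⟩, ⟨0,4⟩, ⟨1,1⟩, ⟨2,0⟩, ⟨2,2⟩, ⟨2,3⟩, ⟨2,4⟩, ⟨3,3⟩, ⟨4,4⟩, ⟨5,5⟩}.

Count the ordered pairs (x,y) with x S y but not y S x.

5

Enumerating: (0,3), (0,4), (2,0), (2,3), (2,4).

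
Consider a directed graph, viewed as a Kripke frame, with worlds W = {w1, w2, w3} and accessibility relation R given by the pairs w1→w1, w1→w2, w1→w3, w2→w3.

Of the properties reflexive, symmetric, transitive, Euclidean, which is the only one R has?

transitive

Reflexive: no — w2 is not related to itself.
Symmetric: no — w1 R w2 but not w2 R w1.
Transitive: yes — every two-step R-path is closed by a direct edge.
Euclidean: no — w1 R w3 and w1 R w2, but not w3 R w2.
Only transitive holds.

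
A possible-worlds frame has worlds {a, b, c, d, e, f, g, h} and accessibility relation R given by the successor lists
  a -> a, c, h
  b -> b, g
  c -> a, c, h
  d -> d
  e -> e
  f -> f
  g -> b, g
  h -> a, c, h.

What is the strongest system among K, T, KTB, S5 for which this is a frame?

Reflexive (axiom T): yes — every world is R-related to itself.
Symmetric (axiom B): yes — every pair in R has its reverse in R.
Euclidean (axiom 5): yes — any two successors of a common world are R-related.
So F validates K, T, KTB, S5. The strongest is S5.

S5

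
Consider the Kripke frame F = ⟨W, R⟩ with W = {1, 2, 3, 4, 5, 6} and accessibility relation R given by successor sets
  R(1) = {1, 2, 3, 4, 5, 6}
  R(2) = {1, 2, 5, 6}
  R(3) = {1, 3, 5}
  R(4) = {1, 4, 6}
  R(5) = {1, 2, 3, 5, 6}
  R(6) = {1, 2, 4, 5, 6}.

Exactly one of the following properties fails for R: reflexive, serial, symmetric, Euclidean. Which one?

Reflexive: yes — every world is R-related to itself.
Serial: yes — every world has a successor (e.g. 1 R 1).
Symmetric: yes — every pair in R has its reverse in R.
Euclidean: no — 1 R 2 and 1 R 3, but not 2 R 3.
Only Euclidean fails.

Euclidean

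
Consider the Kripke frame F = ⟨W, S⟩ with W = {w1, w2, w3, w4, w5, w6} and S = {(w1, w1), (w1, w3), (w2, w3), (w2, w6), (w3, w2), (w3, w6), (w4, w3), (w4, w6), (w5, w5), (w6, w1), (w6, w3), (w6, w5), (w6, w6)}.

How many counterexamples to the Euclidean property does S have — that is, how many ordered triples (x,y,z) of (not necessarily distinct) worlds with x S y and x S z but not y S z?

14

Enumerating: (w1,w3,w1), (w1,w3,w3), (w2,w3,w3), (w3,w2,w2), (w3,w6,w2), (w4,w3,w3), (w6,w1,w5), (w6,w1,w6), (w6,w3,w1), (w6,w3,w3), (w6,w3,w5), (w6,w5,w1), (w6,w5,w3), (w6,w5,w6).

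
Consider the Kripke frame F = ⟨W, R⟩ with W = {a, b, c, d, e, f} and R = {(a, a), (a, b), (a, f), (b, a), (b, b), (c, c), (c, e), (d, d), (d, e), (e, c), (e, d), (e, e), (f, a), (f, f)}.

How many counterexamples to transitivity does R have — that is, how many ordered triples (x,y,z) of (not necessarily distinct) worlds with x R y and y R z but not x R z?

Enumerating: (b,a,f), (c,e,d), (d,e,c), (f,a,b).

4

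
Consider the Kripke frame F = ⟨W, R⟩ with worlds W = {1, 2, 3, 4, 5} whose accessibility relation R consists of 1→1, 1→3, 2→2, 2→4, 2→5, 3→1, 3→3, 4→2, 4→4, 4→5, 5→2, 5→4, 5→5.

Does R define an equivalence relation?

Reflexive: yes — every world is R-related to itself.
Symmetric: yes — every pair in R has its reverse in R.
Transitive: yes — every two-step R-path is closed by a direct edge.
So R is an equivalence relation.

Yes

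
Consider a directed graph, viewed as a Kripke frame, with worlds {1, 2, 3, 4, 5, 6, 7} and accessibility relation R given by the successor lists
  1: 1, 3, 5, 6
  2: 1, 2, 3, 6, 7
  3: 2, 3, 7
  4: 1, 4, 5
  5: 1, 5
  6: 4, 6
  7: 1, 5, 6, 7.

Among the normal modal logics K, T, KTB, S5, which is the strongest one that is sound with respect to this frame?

T

Reflexive (axiom T): yes — every world is R-related to itself.
Symmetric (axiom B): no — 1 R 3 but not 3 R 1.
Euclidean (axiom 5): no — 1 R 3 and 1 R 5, but not 3 R 5.
So F validates K, T; KTB would additionally require R to be symmetric. The strongest is T.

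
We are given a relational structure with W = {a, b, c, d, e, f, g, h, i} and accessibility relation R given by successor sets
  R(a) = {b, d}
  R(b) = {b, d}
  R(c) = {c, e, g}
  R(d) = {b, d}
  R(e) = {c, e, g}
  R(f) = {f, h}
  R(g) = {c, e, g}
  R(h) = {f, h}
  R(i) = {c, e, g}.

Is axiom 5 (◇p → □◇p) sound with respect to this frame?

Yes

By correspondence theory, 5 is valid on a frame iff R is Euclidean.
Euclidean: yes — any two successors of a common world are R-related.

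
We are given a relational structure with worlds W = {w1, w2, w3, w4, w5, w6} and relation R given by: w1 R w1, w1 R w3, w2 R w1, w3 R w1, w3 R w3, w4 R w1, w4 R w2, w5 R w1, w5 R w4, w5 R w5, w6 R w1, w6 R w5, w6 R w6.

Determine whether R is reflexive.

No

Reflexive: no — w2 is not related to itself.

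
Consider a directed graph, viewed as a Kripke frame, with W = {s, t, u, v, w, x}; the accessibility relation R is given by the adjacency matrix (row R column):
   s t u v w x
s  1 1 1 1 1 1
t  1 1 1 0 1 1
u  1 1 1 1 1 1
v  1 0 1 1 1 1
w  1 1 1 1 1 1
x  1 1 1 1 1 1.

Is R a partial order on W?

Reflexive: yes — every world is R-related to itself.
Transitive: no — t R s and s R v, but not t R v.
Antisymmetric: no — s R t and t R s with s ≠ t.
So R is not a partial order.

No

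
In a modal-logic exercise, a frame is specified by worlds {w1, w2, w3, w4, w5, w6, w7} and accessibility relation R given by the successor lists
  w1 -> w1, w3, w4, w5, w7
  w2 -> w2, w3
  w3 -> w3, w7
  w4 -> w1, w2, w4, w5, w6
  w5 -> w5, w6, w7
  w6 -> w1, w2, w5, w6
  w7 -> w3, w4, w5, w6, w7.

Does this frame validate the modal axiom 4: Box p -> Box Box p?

Axiom 4 corresponds to the accessibility relation being transitive.
Transitive: no — w1 R w4 and w4 R w2, but not w1 R w2.

No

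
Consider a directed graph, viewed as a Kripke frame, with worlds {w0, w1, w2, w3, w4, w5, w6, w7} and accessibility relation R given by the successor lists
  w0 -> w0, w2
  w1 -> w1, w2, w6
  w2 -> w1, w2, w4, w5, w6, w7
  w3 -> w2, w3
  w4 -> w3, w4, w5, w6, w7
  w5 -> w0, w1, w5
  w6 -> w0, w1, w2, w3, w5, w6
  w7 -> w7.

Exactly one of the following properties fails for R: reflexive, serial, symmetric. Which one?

symmetric

Reflexive: yes — every world is R-related to itself.
Serial: yes — every world has a successor (e.g. w0 R w0).
Symmetric: no — w0 R w2 but not w2 R w0.
Only symmetric fails.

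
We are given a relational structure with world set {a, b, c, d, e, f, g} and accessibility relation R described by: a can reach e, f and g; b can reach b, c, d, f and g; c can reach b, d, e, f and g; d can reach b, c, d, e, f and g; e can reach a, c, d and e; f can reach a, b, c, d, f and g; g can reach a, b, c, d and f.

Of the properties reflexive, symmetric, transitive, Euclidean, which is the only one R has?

symmetric

Reflexive: no — a is not related to itself.
Symmetric: yes — every pair in R has its reverse in R.
Transitive: no — a R e and e R c, but not a R c.
Euclidean: no — a R e and a R f, but not e R f.
Only symmetric holds.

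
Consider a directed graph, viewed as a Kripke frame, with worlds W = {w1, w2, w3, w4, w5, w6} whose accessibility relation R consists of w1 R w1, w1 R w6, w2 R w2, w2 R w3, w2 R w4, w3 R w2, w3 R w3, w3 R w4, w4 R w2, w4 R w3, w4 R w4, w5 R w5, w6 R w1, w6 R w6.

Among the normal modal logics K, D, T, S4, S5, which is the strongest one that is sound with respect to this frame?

S5

Serial (axiom D): yes — every world has a successor (e.g. w1 R w1).
Reflexive (axiom T): yes — every world is R-related to itself.
Transitive (axiom 4): yes — every two-step R-path is closed by a direct edge.
Euclidean (axiom 5): yes — any two successors of a common world are R-related.
So F validates K, D, T, S4, S5. The strongest is S5.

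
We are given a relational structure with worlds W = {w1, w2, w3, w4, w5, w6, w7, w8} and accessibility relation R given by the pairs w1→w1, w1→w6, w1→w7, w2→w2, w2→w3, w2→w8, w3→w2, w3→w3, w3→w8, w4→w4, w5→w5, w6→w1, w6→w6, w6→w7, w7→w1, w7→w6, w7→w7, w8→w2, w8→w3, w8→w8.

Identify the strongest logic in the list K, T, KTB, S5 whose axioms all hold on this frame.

S5

Reflexive (axiom T): yes — every world is R-related to itself.
Symmetric (axiom B): yes — every pair in R has its reverse in R.
Euclidean (axiom 5): yes — any two successors of a common world are R-related.
So F validates K, T, KTB, S5. The strongest is S5.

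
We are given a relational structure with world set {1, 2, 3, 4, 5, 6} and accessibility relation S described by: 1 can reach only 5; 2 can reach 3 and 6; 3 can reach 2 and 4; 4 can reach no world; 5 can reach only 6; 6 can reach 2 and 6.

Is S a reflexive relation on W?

Reflexive: no — 1 is not related to itself.

No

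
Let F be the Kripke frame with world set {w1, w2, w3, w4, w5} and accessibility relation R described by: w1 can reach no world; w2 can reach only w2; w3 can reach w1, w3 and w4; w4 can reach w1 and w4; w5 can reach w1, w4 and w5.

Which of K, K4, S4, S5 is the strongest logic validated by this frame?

Transitive (axiom 4): yes — every two-step R-path is closed by a direct edge.
Reflexive (axiom T): no — w1 is not related to itself.
Euclidean (axiom 5): no — w3 R w1 and w3 R w4, but not w1 R w4.
So F validates K, K4; S4 would additionally require R to be reflexive. The strongest is K4.

K4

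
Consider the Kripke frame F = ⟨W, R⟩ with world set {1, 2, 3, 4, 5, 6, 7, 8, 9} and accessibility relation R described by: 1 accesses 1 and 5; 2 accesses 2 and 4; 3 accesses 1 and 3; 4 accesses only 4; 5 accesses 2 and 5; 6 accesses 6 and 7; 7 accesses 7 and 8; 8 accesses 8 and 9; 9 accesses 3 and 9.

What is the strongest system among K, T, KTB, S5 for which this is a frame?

Reflexive (axiom T): yes — every world is R-related to itself.
Symmetric (axiom B): no — 1 R 5 but not 5 R 1.
Euclidean (axiom 5): no — 1 R 5 and 1 R 1, but not 5 R 1.
So F validates K, T; KTB would additionally require R to be symmetric. The strongest is T.

T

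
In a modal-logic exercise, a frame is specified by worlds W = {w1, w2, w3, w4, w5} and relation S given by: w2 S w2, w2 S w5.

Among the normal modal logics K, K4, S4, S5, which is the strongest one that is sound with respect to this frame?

Transitive (axiom 4): yes — every two-step S-path is closed by a direct edge.
Reflexive (axiom T): no — w1 is not related to itself.
Euclidean (axiom 5): no — w2 S w5 and w2 S w2, but not w5 S w2.
So F validates K, K4; S4 would additionally require S to be reflexive. The strongest is K4.

K4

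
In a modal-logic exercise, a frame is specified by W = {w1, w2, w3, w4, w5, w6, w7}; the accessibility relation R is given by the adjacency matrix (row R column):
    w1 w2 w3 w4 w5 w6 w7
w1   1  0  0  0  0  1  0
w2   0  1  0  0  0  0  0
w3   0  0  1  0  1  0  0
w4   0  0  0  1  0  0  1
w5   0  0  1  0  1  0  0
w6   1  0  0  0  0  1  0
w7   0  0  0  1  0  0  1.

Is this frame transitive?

Transitive: yes — every two-step R-path is closed by a direct edge.

Yes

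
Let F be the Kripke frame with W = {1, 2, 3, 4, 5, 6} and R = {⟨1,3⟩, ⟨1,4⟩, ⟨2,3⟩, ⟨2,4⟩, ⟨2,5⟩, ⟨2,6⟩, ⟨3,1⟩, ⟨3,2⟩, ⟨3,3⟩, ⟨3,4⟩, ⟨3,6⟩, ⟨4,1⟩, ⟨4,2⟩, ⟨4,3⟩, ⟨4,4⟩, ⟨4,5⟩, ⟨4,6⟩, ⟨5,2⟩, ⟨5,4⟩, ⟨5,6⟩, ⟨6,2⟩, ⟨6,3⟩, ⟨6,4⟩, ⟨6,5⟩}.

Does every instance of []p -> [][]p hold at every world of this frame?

No

By correspondence theory, 4 is valid on a frame iff R is transitive.
Transitive: no — 1 R 3 and 3 R 2, but not 1 R 2.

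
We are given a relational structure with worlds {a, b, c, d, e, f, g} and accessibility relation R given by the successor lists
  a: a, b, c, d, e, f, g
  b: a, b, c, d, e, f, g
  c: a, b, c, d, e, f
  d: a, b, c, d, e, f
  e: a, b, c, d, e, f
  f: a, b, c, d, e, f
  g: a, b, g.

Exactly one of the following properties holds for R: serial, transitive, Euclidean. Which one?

serial

Serial: yes — every world has a successor (e.g. a R a).
Transitive: no — c R a and a R g, but not c R g.
Euclidean: no — a R c and a R g, but not c R g.
Only serial holds.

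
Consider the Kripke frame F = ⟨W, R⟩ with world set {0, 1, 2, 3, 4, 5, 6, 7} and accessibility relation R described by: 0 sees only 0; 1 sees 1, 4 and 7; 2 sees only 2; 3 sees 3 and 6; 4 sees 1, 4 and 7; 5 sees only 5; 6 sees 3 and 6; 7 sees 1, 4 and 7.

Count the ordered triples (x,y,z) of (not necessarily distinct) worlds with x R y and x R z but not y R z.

R is Euclidean; there are no such tuples.

0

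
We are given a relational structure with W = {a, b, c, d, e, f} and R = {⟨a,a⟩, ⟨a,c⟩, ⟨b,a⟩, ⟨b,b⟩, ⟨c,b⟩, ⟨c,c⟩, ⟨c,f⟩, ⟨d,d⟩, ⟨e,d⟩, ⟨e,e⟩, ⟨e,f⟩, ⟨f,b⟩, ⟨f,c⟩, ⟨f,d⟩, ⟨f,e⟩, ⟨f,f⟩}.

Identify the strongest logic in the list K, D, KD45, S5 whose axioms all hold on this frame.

D

Serial (axiom D): yes — every world has a successor (e.g. a R a).
Euclidean (axiom 5): no — c R b and c R f, but not b R f.
Transitive (axiom 4): no — a R c and c R b, but not a R b.
Reflexive (axiom T): yes — every world is R-related to itself.
So F validates K, D; KD45 would additionally require R to be Euclidean and transitive. The strongest is D.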